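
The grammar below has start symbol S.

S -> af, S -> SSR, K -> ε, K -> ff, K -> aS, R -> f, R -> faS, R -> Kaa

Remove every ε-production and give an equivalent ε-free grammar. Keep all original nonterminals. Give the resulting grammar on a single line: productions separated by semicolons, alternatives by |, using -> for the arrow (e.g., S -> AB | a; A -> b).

Nullable set: {K}.
Drop K -> ε.
R -> Kaa: K nullable, giving Kaa | aa.
Unchanged (no nullable symbols): S -> SSR; S -> af; K -> aS; K -> ff; R -> f; R -> faS.

S -> af | SSR; K -> aS | ff; R -> f | aa | Kaa | faS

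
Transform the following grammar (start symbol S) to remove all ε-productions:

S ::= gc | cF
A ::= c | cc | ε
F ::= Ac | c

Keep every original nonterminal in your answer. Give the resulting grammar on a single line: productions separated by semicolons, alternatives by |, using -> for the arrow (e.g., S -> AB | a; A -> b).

S -> cF | gc; A -> c | cc; F -> c | Ac

Nullable set: {A}.
Drop A -> ε.
F -> Ac: A nullable, giving Ac | c.
Unchanged (no nullable symbols): S -> cF; S -> gc; A -> c; A -> cc; F -> c.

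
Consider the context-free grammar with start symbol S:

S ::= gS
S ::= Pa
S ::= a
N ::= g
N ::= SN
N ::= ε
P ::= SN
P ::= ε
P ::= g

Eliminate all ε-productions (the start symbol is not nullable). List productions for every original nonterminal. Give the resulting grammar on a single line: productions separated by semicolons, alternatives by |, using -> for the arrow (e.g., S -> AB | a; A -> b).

S -> a | Pa | gS; N -> S | g | SN; P -> S | g | SN

Nullable set: {N, P}.
S -> Pa: P nullable, giving Pa | a.
Drop N -> ε.
N -> SN: N nullable, giving S | SN.
Drop P -> ε.
P -> SN: N nullable, giving S | SN.
Unchanged (no nullable symbols): S -> a; S -> gS; N -> g; P -> g.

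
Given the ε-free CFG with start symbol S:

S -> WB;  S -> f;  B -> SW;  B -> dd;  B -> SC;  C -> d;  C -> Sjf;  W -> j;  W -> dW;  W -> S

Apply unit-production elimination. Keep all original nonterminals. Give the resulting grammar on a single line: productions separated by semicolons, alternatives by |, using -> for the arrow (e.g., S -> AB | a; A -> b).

S -> f | WB; B -> SC | SW | dd; C -> d | Sjf; W -> f | j | WB | dW

Unit productions: W->S.
Unit pairs (A ⇒* B via units): (W,S).
S: inherits non-unit rules of {S} → WB | f.
B: inherits non-unit rules of {B} → SC | SW | dd.
C: inherits non-unit rules of {C} → Sjf | d.
W: inherits non-unit rules of {S, W} → WB | dW | f | j.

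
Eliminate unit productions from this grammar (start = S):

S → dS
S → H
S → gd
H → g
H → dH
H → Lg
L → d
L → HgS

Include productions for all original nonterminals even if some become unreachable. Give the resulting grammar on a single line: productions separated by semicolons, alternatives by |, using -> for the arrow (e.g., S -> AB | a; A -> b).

Unit productions: S->H.
Unit pairs (A ⇒* B via units): (S,H).
S: inherits non-unit rules of {H, S} → Lg | dH | dS | g | gd.
H: inherits non-unit rules of {H} → Lg | dH | g.
L: inherits non-unit rules of {L} → HgS | d.

S -> g | Lg | dH | dS | gd; H -> g | Lg | dH; L -> d | HgS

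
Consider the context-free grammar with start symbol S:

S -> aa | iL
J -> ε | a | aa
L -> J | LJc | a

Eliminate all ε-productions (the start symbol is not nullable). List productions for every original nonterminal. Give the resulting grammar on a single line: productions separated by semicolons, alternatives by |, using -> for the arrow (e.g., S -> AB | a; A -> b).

S -> i | aa | iL; J -> a | aa; L -> J | a | c | Jc | Lc | LJc

Nullable set: {J, L}.
S -> iL: L nullable, giving i | iL.
Drop J -> ε.
L -> J: J nullable, giving J.
L -> LJc: L, J nullable, giving Jc | LJc | Lc | c.
Unchanged (no nullable symbols): S -> aa; J -> a; J -> aa; L -> a.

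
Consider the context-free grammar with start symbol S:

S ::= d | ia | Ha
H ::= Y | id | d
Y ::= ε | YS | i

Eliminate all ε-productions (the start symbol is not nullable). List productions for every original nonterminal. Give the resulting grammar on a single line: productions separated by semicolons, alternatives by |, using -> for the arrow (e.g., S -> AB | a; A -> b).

S -> a | d | Ha | ia; H -> Y | d | id; Y -> S | i | YS

Nullable set: {H, Y}.
S -> Ha: H nullable, giving Ha | a.
H -> Y: Y nullable, giving Y.
Drop Y -> ε.
Y -> YS: Y nullable, giving S | YS.
Unchanged (no nullable symbols): S -> d; S -> ia; H -> d; H -> id; Y -> i.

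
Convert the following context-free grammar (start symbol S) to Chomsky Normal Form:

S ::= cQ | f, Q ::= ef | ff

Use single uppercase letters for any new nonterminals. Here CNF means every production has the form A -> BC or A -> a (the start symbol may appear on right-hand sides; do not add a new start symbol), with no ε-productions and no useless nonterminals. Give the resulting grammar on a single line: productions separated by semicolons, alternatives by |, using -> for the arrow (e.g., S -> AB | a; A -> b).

S -> f | CQ; A -> e; B -> f; C -> c; Q -> AB | BB

No ε-productions.
No unit productions to eliminate.
TERM: introduce C -> c, A -> e, B -> f and substitute in every rule of length ≥2.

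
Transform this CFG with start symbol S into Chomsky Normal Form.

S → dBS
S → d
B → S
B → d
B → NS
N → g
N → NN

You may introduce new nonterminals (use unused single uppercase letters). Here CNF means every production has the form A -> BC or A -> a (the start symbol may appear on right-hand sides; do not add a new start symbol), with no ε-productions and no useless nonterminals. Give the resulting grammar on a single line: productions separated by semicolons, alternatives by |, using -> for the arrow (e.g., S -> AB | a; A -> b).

No ε-productions.
After unit-elimination: S -> d | dBS; B -> d | NS | dBS; N -> g | NN.
TERM: introduce A -> d and substitute in every rule of length ≥2.
BIN: B -> ABS becomes B -> AC, C -> BS; S -> ABS becomes S -> AD, D -> BS.

S -> d | AD; A -> d; B -> d | AC | NS; C -> BS; D -> BS; N -> g | NN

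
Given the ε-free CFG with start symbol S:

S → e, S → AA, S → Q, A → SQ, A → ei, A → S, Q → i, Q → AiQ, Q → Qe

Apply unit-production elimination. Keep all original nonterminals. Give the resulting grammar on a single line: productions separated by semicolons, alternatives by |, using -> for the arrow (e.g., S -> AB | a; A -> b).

Unit productions: A->S, S->Q.
Unit pairs (A ⇒* B via units): (A,Q), (A,S), (S,Q).
S: inherits non-unit rules of {Q, S} → AA | AiQ | Qe | e | i.
A: inherits non-unit rules of {A, Q, S} → AA | AiQ | Qe | SQ | e | ei | i.
Q: inherits non-unit rules of {Q} → AiQ | Qe | i.

S -> e | i | AA | Qe | AiQ; A -> e | i | AA | Qe | SQ | ei | AiQ; Q -> i | Qe | AiQ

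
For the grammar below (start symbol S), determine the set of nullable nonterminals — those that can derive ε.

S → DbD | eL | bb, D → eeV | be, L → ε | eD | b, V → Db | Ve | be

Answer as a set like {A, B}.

Directly nullable (have an ε-rule): {L}.
Not nullable: D, S, V — each has a terminal in every rule's right-hand side or depends on a non-nullable symbol.

{L}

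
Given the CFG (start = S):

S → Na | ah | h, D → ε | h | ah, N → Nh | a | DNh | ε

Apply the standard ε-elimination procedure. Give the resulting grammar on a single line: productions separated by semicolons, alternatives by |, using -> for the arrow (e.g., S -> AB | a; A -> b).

Nullable set: {D, N}.
S -> Na: N nullable, giving Na | a.
Drop D -> ε.
Drop N -> ε.
N -> DNh: D, N nullable, giving DNh | Dh | Nh | h.
N -> Nh: N nullable, giving Nh | h.
Unchanged (no nullable symbols): S -> ah; S -> h; D -> ah; D -> h; N -> a.

S -> a | h | Na | ah; D -> h | ah; N -> a | h | Dh | Nh | DNh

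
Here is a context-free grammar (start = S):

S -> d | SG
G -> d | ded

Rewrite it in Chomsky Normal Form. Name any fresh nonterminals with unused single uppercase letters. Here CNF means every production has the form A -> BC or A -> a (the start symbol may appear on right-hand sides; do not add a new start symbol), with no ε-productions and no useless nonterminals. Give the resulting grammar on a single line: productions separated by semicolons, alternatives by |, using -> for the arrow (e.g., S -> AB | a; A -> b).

No ε-productions.
No unit productions to eliminate.
TERM: introduce A -> d, B -> e and substitute in every rule of length ≥2.
BIN: G -> ABA becomes G -> AC, C -> BA.

S -> d | SG; A -> d; B -> e; C -> BA; G -> d | AC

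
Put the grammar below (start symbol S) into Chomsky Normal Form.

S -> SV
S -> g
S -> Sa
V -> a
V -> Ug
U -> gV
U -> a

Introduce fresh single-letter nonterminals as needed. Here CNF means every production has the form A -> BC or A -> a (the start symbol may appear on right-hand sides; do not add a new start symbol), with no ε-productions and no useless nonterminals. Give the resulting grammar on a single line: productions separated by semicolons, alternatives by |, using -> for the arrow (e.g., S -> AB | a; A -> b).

S -> g | SA | SV; A -> a; B -> g; U -> a | BV; V -> a | UB

No ε-productions.
No unit productions to eliminate.
TERM: introduce A -> a, B -> g and substitute in every rule of length ≥2.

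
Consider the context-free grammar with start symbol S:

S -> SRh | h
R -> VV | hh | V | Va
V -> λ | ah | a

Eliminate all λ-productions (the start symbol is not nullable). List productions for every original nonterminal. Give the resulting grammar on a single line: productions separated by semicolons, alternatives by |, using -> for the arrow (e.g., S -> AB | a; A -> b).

S -> h | Sh | SRh; R -> V | a | VV | Va | hh; V -> a | ah

Nullable set: {R, V}.
S -> SRh: R nullable, giving SRh | Sh.
R -> V: V nullable, giving V.
R -> VV: V, V nullable, giving V | VV.
R -> Va: V nullable, giving Va | a.
Drop V -> λ.
Unchanged (no nullable symbols): S -> h; R -> hh; V -> a; V -> ah.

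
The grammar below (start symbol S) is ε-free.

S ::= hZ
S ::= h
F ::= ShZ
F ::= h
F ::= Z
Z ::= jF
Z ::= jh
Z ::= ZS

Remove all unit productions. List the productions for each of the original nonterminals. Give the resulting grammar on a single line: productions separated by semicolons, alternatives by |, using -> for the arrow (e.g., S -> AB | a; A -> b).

Unit productions: F->Z.
Unit pairs (A ⇒* B via units): (F,Z).
S: inherits non-unit rules of {S} → h | hZ.
F: inherits non-unit rules of {F, Z} → ShZ | ZS | h | jF | jh.
Z: inherits non-unit rules of {Z} → ZS | jF | jh.

S -> h | hZ; F -> h | ZS | jF | jh | ShZ; Z -> ZS | jF | jh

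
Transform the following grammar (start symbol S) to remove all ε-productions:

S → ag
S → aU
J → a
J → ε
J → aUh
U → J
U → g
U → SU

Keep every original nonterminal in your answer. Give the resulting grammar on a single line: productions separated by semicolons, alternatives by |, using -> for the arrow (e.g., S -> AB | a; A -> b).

S -> a | aU | ag; J -> a | ah | aUh; U -> J | S | g | SU

Nullable set: {J, U}.
S -> aU: U nullable, giving a | aU.
Drop J -> ε.
J -> aUh: U nullable, giving aUh | ah.
U -> J: J nullable, giving J.
U -> SU: U nullable, giving S | SU.
Unchanged (no nullable symbols): S -> ag; J -> a; U -> g.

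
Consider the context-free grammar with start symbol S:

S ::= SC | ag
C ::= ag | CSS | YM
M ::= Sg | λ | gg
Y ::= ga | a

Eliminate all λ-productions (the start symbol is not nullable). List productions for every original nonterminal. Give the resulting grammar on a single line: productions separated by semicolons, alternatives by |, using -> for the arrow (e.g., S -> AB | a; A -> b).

S -> SC | ag; C -> Y | YM | ag | CSS; M -> Sg | gg; Y -> a | ga

Nullable set: {M}.
C -> YM: M nullable, giving Y | YM.
Drop M -> λ.
Unchanged (no nullable symbols): S -> SC; S -> ag; C -> CSS; C -> ag; M -> Sg; M -> gg; Y -> a; Y -> ga.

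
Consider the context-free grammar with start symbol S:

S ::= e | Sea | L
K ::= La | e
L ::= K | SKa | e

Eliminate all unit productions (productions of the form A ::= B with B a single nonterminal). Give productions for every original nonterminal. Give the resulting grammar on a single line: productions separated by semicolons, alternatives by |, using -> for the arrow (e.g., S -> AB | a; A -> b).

Unit productions: L->K, S->L.
Unit pairs (A ⇒* B via units): (L,K), (S,K), (S,L).
S: inherits non-unit rules of {K, L, S} → La | SKa | Sea | e.
K: inherits non-unit rules of {K} → La | e.
L: inherits non-unit rules of {K, L} → La | SKa | e.

S -> e | La | SKa | Sea; K -> e | La; L -> e | La | SKa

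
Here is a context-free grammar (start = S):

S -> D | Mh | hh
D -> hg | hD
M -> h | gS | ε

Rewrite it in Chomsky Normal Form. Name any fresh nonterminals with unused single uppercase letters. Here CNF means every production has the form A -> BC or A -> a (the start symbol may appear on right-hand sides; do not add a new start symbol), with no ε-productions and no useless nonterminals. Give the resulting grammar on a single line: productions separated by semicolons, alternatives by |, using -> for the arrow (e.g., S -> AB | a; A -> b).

Nullable: {M}; after ε-elimination: S -> D | h | Mh | hh; D -> hD | hg; M -> h | gS.
After unit-elimination: S -> h | Mh | hD | hg | hh; D -> hD | hg; M -> h | gS.
TERM: introduce B -> g, A -> h and substitute in every rule of length ≥2.

S -> h | AA | AB | AD | MA; A -> h; B -> g; D -> AB | AD; M -> h | BS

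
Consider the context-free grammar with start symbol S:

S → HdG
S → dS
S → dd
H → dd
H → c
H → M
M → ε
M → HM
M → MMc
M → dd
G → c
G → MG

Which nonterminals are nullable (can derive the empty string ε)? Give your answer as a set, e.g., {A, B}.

Directly nullable (have an ε-rule): {M}.
H is nullable via H -> M (every symbol on the right is already known nullable).
Not nullable: G, S — each has a terminal in every rule's right-hand side or depends on a non-nullable symbol.

{H, M}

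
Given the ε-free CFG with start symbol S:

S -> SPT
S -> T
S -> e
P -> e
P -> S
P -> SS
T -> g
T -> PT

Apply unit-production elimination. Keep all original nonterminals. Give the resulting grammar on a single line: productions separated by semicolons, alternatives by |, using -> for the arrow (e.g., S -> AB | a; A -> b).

Unit productions: P->S, S->T.
Unit pairs (A ⇒* B via units): (P,S), (P,T), (S,T).
S: inherits non-unit rules of {S, T} → PT | SPT | e | g.
P: inherits non-unit rules of {P, S, T} → PT | SPT | SS | e | g.
T: inherits non-unit rules of {T} → PT | g.

S -> e | g | PT | SPT; P -> e | g | PT | SS | SPT; T -> g | PT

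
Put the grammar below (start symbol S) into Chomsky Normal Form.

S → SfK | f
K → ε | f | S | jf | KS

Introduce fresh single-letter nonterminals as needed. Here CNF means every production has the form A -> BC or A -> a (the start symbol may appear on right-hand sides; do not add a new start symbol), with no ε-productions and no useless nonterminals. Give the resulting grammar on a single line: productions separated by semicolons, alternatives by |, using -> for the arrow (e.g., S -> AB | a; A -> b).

Nullable: {K}; after ε-elimination: S -> f | Sf | SfK; K -> S | f | KS | jf.
After unit-elimination: S -> f | Sf | SfK; K -> f | KS | Sf | jf | SfK.
TERM: introduce A -> f, B -> j and substitute in every rule of length ≥2.
BIN: K -> SAK becomes K -> SC, C -> AK; S -> SAK becomes S -> SD, D -> AK.

S -> f | SA | SD; A -> f; B -> j; C -> AK; D -> AK; K -> f | BA | KS | SA | SC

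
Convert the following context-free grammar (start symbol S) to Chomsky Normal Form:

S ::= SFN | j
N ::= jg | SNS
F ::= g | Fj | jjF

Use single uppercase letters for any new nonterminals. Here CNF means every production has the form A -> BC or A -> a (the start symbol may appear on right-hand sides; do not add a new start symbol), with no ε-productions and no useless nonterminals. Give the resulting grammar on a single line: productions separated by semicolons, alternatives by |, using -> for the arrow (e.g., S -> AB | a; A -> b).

S -> j | SE; A -> j; B -> g; C -> AF; D -> NS; E -> FN; F -> g | AC | FA; N -> AB | SD

No ε-productions.
No unit productions to eliminate.
TERM: introduce B -> g, A -> j and substitute in every rule of length ≥2.
BIN: F -> AAF becomes F -> AC, C -> AF; N -> SNS becomes N -> SD, D -> NS; S -> SFN becomes S -> SE, E -> FN.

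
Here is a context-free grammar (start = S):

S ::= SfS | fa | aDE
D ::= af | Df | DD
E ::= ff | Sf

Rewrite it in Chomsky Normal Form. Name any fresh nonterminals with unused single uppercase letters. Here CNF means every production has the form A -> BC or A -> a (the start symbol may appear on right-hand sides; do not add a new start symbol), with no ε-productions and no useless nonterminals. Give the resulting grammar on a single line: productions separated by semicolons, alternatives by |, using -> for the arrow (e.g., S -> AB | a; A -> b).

S -> AB | BC | SF; A -> f; B -> a; C -> DE; D -> BA | DA | DD; E -> AA | SA; F -> AS

No ε-productions.
No unit productions to eliminate.
TERM: introduce B -> a, A -> f and substitute in every rule of length ≥2.
BIN: S -> BDE becomes S -> BC, C -> DE; S -> SAS becomes S -> SF, F -> AS.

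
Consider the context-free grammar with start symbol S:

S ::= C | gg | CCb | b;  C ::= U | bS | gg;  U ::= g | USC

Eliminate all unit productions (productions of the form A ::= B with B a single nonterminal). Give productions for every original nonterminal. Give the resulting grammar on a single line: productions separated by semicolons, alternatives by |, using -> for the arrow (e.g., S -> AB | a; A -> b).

Unit productions: C->U, S->C.
Unit pairs (A ⇒* B via units): (C,U), (S,C), (S,U).
S: inherits non-unit rules of {C, S, U} → CCb | USC | b | bS | g | gg.
C: inherits non-unit rules of {C, U} → USC | bS | g | gg.
U: inherits non-unit rules of {U} → USC | g.

S -> b | g | bS | gg | CCb | USC; C -> g | bS | gg | USC; U -> g | USC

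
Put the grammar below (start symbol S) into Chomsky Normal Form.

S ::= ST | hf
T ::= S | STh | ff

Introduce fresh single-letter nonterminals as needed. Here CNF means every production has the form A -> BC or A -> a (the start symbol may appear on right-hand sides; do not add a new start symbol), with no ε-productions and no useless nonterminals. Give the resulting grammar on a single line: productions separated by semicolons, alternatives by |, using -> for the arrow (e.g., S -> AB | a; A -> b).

No ε-productions.
After unit-elimination: S -> ST | hf; T -> ST | ff | hf | STh.
TERM: introduce B -> f, A -> h and substitute in every rule of length ≥2.
BIN: T -> STA becomes T -> SC, C -> TA.

S -> AB | ST; A -> h; B -> f; C -> TA; T -> AB | BB | SC | ST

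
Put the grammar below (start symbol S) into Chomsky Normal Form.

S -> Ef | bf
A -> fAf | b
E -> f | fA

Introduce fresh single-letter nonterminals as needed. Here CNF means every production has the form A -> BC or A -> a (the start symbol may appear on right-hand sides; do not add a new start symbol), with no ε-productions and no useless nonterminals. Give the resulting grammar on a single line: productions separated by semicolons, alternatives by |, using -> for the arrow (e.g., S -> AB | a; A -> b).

No ε-productions.
No unit productions to eliminate.
TERM: introduce C -> b, B -> f and substitute in every rule of length ≥2.
BIN: A -> BAB becomes A -> BD, D -> AB.

S -> CB | EB; A -> b | BD; B -> f; C -> b; D -> AB; E -> f | BA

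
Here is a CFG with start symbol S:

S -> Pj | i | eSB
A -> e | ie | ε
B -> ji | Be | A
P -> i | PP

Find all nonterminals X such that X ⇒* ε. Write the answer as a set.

{A, B}

Directly nullable (have an ε-rule): {A}.
B is nullable via B -> A (every symbol on the right is already known nullable).
Not nullable: P, S — each has a terminal in every rule's right-hand side or depends on a non-nullable symbol.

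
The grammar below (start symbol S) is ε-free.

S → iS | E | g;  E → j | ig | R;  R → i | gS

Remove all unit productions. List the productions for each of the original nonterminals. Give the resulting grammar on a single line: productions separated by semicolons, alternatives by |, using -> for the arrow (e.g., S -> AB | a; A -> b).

Unit productions: E->R, S->E.
Unit pairs (A ⇒* B via units): (E,R), (S,E), (S,R).
S: inherits non-unit rules of {E, R, S} → g | gS | i | iS | ig | j.
E: inherits non-unit rules of {E, R} → gS | i | ig | j.
R: inherits non-unit rules of {R} → gS | i.

S -> g | i | j | gS | iS | ig; E -> i | j | gS | ig; R -> i | gS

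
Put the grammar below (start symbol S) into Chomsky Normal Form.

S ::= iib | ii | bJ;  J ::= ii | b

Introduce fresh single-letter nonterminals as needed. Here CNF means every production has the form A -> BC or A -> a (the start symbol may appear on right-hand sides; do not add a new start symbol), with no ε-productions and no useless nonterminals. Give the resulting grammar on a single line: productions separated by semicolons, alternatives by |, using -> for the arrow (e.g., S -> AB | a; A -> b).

S -> AA | AC | BJ; A -> i; B -> b; C -> AB; J -> b | AA

No ε-productions.
No unit productions to eliminate.
TERM: introduce B -> b, A -> i and substitute in every rule of length ≥2.
BIN: S -> AAB becomes S -> AC, C -> AB.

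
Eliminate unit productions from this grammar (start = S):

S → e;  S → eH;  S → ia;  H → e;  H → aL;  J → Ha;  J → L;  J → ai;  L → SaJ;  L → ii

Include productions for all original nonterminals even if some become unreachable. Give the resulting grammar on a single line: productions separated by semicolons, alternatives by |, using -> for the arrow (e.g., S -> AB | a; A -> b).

S -> e | eH | ia; H -> e | aL; J -> Ha | ai | ii | SaJ; L -> ii | SaJ

Unit productions: J->L.
Unit pairs (A ⇒* B via units): (J,L).
S: inherits non-unit rules of {S} → e | eH | ia.
H: inherits non-unit rules of {H} → aL | e.
J: inherits non-unit rules of {J, L} → Ha | SaJ | ai | ii.
L: inherits non-unit rules of {L} → SaJ | ii.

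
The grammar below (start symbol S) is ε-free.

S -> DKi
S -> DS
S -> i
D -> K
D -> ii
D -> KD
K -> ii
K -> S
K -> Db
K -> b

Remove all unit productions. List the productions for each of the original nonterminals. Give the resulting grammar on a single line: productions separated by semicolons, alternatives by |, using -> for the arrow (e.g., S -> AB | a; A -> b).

Unit productions: D->K, K->S.
Unit pairs (A ⇒* B via units): (D,K), (D,S), (K,S).
S: inherits non-unit rules of {S} → DKi | DS | i.
D: inherits non-unit rules of {D, K, S} → DKi | DS | Db | KD | b | i | ii.
K: inherits non-unit rules of {K, S} → DKi | DS | Db | b | i | ii.

S -> i | DS | DKi; D -> b | i | DS | Db | KD | ii | DKi; K -> b | i | DS | Db | ii | DKi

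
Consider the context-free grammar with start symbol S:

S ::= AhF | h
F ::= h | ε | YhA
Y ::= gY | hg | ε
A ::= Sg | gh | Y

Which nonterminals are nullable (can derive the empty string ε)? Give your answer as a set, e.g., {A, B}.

Directly nullable (have an ε-rule): {F, Y}.
A is nullable via A -> Y (every symbol on the right is already known nullable).
Not nullable: S — each has a terminal in every rule's right-hand side or depends on a non-nullable symbol.

{A, F, Y}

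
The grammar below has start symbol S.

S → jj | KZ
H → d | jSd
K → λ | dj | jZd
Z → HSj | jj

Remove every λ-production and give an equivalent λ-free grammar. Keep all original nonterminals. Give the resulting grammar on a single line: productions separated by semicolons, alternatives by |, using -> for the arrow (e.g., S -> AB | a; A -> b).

S -> Z | KZ | jj; H -> d | jSd; K -> dj | jZd; Z -> jj | HSj

Nullable set: {K}.
S -> KZ: K nullable, giving KZ | Z.
Drop K -> λ.
Unchanged (no nullable symbols): S -> jj; H -> d; H -> jSd; K -> dj; K -> jZd; Z -> HSj; Z -> jj.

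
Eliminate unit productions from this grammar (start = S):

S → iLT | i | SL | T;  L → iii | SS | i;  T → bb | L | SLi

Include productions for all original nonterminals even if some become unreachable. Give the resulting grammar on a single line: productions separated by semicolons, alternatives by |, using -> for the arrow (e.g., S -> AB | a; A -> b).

Unit productions: S->T, T->L.
Unit pairs (A ⇒* B via units): (S,L), (S,T), (T,L).
S: inherits non-unit rules of {L, S, T} → SL | SLi | SS | bb | i | iLT | iii.
L: inherits non-unit rules of {L} → SS | i | iii.
T: inherits non-unit rules of {L, T} → SLi | SS | bb | i | iii.

S -> i | SL | SS | bb | SLi | iLT | iii; L -> i | SS | iii; T -> i | SS | bb | SLi | iii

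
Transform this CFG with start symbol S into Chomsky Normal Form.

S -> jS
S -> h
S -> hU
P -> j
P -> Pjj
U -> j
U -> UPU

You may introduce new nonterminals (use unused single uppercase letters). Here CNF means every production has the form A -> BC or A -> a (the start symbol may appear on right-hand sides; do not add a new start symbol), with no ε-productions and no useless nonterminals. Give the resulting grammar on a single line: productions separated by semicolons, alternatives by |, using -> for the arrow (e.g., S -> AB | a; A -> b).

S -> h | AS | BU; A -> j; B -> h; C -> AA; D -> PU; P -> j | PC; U -> j | UD

No ε-productions.
No unit productions to eliminate.
TERM: introduce B -> h, A -> j and substitute in every rule of length ≥2.
BIN: P -> PAA becomes P -> PC, C -> AA; U -> UPU becomes U -> UD, D -> PU.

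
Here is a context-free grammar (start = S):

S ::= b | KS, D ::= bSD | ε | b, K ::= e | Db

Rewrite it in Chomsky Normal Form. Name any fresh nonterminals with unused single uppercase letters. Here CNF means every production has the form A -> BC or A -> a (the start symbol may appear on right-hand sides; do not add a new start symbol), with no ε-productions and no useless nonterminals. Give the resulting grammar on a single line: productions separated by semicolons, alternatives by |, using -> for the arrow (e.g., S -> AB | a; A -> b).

S -> b | KS; A -> b; B -> SD; D -> b | AB | AS; K -> b | e | DA

Nullable: {D}; after ε-elimination: S -> b | KS; D -> b | bS | bSD; K -> b | e | Db.
No unit productions to eliminate.
TERM: introduce A -> b and substitute in every rule of length ≥2.
BIN: D -> ASD becomes D -> AB, B -> SD.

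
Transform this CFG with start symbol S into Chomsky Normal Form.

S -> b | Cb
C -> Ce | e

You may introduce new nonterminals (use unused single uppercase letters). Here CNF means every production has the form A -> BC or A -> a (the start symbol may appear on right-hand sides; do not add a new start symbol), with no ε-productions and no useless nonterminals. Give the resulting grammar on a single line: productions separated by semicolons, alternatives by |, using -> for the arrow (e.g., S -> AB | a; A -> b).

S -> b | CB; A -> e; B -> b; C -> e | CA

No ε-productions.
No unit productions to eliminate.
TERM: introduce B -> b, A -> e and substitute in every rule of length ≥2.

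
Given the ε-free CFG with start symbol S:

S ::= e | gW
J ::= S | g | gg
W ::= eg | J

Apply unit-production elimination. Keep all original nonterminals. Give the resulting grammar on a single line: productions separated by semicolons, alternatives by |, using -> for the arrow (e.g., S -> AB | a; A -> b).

S -> e | gW; J -> e | g | gW | gg; W -> e | g | eg | gW | gg

Unit productions: J->S, W->J.
Unit pairs (A ⇒* B via units): (J,S), (W,J), (W,S).
S: inherits non-unit rules of {S} → e | gW.
J: inherits non-unit rules of {J, S} → e | g | gW | gg.
W: inherits non-unit rules of {J, S, W} → e | eg | g | gW | gg.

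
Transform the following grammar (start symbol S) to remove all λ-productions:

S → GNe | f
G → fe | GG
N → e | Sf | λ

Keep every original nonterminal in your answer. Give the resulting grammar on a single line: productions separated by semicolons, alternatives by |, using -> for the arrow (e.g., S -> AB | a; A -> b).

Nullable set: {N}.
S -> GNe: N nullable, giving GNe | Ge.
Drop N -> λ.
Unchanged (no nullable symbols): S -> f; G -> GG; G -> fe; N -> Sf; N -> e.

S -> f | Ge | GNe; G -> GG | fe; N -> e | Sf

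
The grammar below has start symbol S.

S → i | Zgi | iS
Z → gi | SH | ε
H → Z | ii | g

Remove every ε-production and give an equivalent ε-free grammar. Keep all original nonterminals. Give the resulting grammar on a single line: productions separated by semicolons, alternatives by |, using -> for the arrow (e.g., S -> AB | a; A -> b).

S -> i | gi | iS | Zgi; H -> Z | g | ii; Z -> S | SH | gi

Nullable set: {H, Z}.
S -> Zgi: Z nullable, giving Zgi | gi.
H -> Z: Z nullable, giving Z.
Drop Z -> ε.
Z -> SH: H nullable, giving S | SH.
Unchanged (no nullable symbols): S -> i; S -> iS; H -> g; H -> ii; Z -> gi.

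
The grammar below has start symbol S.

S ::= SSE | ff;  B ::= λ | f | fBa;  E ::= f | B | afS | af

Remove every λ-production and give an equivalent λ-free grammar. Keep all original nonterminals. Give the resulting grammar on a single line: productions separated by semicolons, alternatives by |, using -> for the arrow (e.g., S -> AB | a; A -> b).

S -> SS | ff | SSE; B -> f | fa | fBa; E -> B | f | af | afS

Nullable set: {B, E}.
S -> SSE: E nullable, giving SS | SSE.
Drop B -> λ.
B -> fBa: B nullable, giving fBa | fa.
E -> B: B nullable, giving B.
Unchanged (no nullable symbols): S -> ff; B -> f; E -> af; E -> afS; E -> f.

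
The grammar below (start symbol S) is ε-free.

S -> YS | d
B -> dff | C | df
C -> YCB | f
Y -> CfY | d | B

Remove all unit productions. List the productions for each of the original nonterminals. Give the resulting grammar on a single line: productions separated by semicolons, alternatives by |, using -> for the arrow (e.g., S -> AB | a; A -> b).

S -> d | YS; B -> f | df | YCB | dff; C -> f | YCB; Y -> d | f | df | CfY | YCB | dff

Unit productions: B->C, Y->B.
Unit pairs (A ⇒* B via units): (B,C), (Y,B), (Y,C).
S: inherits non-unit rules of {S} → YS | d.
B: inherits non-unit rules of {B, C} → YCB | df | dff | f.
C: inherits non-unit rules of {C} → YCB | f.
Y: inherits non-unit rules of {B, C, Y} → CfY | YCB | d | df | dff | f.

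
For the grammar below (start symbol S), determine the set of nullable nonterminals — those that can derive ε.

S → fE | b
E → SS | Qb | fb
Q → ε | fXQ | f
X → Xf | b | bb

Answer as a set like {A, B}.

Directly nullable (have an ε-rule): {Q}.
Not nullable: E, S, X — each has a terminal in every rule's right-hand side or depends on a non-nullable symbol.

{Q}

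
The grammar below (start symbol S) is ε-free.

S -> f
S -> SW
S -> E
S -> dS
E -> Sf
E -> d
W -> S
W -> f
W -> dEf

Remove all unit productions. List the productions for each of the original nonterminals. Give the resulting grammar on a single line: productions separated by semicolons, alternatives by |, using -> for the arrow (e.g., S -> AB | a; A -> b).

S -> d | f | SW | Sf | dS; E -> d | Sf; W -> d | f | SW | Sf | dS | dEf

Unit productions: S->E, W->S.
Unit pairs (A ⇒* B via units): (S,E), (W,E), (W,S).
S: inherits non-unit rules of {E, S} → SW | Sf | d | dS | f.
E: inherits non-unit rules of {E} → Sf | d.
W: inherits non-unit rules of {E, S, W} → SW | Sf | d | dEf | dS | f.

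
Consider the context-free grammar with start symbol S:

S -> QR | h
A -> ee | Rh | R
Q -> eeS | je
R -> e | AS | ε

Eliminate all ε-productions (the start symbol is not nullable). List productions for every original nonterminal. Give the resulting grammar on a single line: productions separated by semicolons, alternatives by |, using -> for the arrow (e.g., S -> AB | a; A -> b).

S -> Q | h | QR; A -> R | h | Rh | ee; Q -> je | eeS; R -> S | e | AS

Nullable set: {A, R}.
S -> QR: R nullable, giving Q | QR.
A -> R: R nullable, giving R.
A -> Rh: R nullable, giving Rh | h.
Drop R -> ε.
R -> AS: A nullable, giving AS | S.
Unchanged (no nullable symbols): S -> h; A -> ee; Q -> eeS; Q -> je; R -> e.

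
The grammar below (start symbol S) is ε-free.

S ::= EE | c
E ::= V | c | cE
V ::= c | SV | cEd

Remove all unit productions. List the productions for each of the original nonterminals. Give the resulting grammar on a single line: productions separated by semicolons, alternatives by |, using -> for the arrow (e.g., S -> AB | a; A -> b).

S -> c | EE; E -> c | SV | cE | cEd; V -> c | SV | cEd

Unit productions: E->V.
Unit pairs (A ⇒* B via units): (E,V).
S: inherits non-unit rules of {S} → EE | c.
E: inherits non-unit rules of {E, V} → SV | c | cE | cEd.
V: inherits non-unit rules of {V} → SV | c | cEd.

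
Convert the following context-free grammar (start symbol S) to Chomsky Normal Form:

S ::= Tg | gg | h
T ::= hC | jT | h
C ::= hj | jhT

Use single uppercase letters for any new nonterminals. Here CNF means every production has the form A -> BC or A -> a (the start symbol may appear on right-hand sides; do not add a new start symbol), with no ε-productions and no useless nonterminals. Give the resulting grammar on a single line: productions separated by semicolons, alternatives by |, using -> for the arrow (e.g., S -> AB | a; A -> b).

S -> h | DD | TD; A -> h; B -> j; C -> AB | BE; D -> g; E -> AT; T -> h | AC | BT

No ε-productions.
No unit productions to eliminate.
TERM: introduce D -> g, A -> h, B -> j and substitute in every rule of length ≥2.
BIN: C -> BAT becomes C -> BE, E -> AT.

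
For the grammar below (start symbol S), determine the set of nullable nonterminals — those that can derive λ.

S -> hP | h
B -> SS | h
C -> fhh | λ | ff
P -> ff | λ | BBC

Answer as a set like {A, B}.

Directly nullable (have an ε-rule): {C, P}.
Not nullable: B, S — each has a terminal in every rule's right-hand side or depends on a non-nullable symbol.

{C, P}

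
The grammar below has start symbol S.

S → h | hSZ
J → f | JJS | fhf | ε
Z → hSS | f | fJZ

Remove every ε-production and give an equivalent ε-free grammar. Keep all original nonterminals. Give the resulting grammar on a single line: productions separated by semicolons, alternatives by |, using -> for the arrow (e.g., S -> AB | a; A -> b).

Nullable set: {J}.
Drop J -> ε.
J -> JJS: J, J nullable, giving JJS | JS | S.
Z -> fJZ: J nullable, giving fJZ | fZ.
Unchanged (no nullable symbols): S -> h; S -> hSZ; J -> f; J -> fhf; Z -> f; Z -> hSS.

S -> h | hSZ; J -> S | f | JS | JJS | fhf; Z -> f | fZ | fJZ | hSS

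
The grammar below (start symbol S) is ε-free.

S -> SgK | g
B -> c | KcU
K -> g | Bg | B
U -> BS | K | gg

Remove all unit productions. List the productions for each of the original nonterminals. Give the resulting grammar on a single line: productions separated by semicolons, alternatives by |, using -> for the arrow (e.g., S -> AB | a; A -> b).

S -> g | SgK; B -> c | KcU; K -> c | g | Bg | KcU; U -> c | g | BS | Bg | gg | KcU

Unit productions: K->B, U->K.
Unit pairs (A ⇒* B via units): (K,B), (U,B), (U,K).
S: inherits non-unit rules of {S} → SgK | g.
B: inherits non-unit rules of {B} → KcU | c.
K: inherits non-unit rules of {B, K} → Bg | KcU | c | g.
U: inherits non-unit rules of {B, K, U} → BS | Bg | KcU | c | g | gg.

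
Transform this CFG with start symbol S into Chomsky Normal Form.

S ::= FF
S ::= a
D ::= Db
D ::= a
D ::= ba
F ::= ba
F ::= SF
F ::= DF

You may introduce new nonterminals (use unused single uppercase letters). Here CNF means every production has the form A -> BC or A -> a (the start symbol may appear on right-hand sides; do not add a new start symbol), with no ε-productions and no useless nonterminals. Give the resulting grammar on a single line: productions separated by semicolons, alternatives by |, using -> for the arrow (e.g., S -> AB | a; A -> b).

S -> a | FF; A -> b; B -> a; D -> a | AB | DA; F -> AB | DF | SF

No ε-productions.
No unit productions to eliminate.
TERM: introduce B -> a, A -> b and substitute in every rule of length ≥2.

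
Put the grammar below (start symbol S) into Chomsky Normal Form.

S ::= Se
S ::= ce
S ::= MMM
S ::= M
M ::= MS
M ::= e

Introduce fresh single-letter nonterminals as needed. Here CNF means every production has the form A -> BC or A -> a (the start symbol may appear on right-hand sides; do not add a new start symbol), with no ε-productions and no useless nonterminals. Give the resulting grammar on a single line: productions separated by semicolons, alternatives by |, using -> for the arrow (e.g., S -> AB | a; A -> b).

S -> e | BA | MC | MS | SA; A -> e; B -> c; C -> MM; M -> e | MS

No ε-productions.
After unit-elimination: S -> e | MS | Se | ce | MMM; M -> e | MS.
TERM: introduce B -> c, A -> e and substitute in every rule of length ≥2.
BIN: S -> MMM becomes S -> MC, C -> MM.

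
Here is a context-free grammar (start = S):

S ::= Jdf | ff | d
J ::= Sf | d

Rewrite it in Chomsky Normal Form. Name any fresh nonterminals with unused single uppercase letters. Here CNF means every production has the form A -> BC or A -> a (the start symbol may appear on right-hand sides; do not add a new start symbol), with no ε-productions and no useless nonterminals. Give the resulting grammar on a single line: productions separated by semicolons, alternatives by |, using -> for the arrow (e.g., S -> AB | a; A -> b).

No ε-productions.
No unit productions to eliminate.
TERM: introduce B -> d, A -> f and substitute in every rule of length ≥2.
BIN: S -> JBA becomes S -> JC, C -> BA.

S -> d | AA | JC; A -> f; B -> d; C -> BA; J -> d | SA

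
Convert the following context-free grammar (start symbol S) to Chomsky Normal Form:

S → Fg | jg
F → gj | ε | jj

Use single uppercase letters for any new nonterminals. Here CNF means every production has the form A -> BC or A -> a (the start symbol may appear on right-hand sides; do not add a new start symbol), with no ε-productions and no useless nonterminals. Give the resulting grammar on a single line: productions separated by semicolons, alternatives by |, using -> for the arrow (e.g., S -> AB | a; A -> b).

Nullable: {F}; after ε-elimination: S -> g | Fg | jg; F -> gj | jj.
No unit productions to eliminate.
TERM: introduce A -> g, B -> j and substitute in every rule of length ≥2.

S -> g | BA | FA; A -> g; B -> j; F -> AB | BB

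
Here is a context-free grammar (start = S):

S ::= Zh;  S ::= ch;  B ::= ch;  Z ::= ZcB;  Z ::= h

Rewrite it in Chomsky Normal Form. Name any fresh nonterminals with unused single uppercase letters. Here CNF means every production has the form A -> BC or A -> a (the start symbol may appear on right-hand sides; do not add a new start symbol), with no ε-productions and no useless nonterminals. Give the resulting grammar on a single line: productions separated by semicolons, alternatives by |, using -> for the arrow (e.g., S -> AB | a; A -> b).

S -> AC | ZC; A -> c; B -> AC; C -> h; D -> AB; Z -> h | ZD

No ε-productions.
No unit productions to eliminate.
TERM: introduce A -> c, C -> h and substitute in every rule of length ≥2.
BIN: Z -> ZAB becomes Z -> ZD, D -> AB.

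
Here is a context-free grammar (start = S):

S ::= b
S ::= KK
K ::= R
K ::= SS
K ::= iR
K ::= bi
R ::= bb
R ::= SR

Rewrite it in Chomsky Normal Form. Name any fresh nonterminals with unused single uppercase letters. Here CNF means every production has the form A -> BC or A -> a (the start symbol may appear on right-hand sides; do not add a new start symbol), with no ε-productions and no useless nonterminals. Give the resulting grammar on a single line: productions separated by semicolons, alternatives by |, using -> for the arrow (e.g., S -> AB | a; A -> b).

S -> b | KK; A -> b; B -> i; K -> AA | AB | BR | SR | SS; R -> AA | SR

No ε-productions.
After unit-elimination: S -> b | KK; K -> SR | SS | bb | bi | iR; R -> SR | bb.
TERM: introduce A -> b, B -> i and substitute in every rule of length ≥2.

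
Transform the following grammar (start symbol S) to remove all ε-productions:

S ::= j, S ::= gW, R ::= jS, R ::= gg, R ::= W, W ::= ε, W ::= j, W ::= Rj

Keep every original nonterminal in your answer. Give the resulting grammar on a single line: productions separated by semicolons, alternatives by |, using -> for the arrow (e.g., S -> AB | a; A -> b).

S -> g | j | gW; R -> W | gg | jS; W -> j | Rj

Nullable set: {R, W}.
S -> gW: W nullable, giving g | gW.
R -> W: W nullable, giving W.
Drop W -> ε.
W -> Rj: R nullable, giving Rj | j.
Unchanged (no nullable symbols): S -> j; R -> gg; R -> jS; W -> j.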